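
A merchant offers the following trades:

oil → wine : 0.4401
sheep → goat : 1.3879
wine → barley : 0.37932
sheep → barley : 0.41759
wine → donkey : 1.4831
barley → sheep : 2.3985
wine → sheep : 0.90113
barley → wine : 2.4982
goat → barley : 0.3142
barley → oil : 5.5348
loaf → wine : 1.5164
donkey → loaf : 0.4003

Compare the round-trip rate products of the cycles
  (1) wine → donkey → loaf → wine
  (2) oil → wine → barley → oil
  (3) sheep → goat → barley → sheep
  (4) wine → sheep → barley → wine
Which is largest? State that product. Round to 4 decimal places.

1.0459

(1) 1.4831 × 0.4003 × 1.5164 = 0.90026
(2) 0.4401 × 0.37932 × 5.5348 = 0.92397
(3) 1.3879 × 0.3142 × 2.3985 = 1.04593
(4) 0.90113 × 0.41759 × 2.4982 = 0.94008
Highest is cycle (3) at 1.0459 (>1, arbitrage).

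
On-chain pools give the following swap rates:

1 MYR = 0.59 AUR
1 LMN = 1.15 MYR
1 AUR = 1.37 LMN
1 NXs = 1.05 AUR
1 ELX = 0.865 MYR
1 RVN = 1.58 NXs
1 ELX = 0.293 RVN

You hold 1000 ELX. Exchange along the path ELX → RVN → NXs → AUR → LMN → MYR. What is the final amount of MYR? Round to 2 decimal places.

1000 ELX × 0.293 = 293 RVN
293 RVN × 1.58 = 462.94 NXs
462.94 NXs × 1.05 = 486.087 AUR
486.087 AUR × 1.37 = 665.93919 LMN
665.93919 LMN × 1.15 = 765.8300685 MYR

765.83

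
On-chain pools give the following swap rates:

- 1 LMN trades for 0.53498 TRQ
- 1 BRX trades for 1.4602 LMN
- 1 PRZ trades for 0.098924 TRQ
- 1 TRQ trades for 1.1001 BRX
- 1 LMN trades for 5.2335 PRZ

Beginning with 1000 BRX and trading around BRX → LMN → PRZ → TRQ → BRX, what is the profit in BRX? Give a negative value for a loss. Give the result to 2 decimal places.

-168.35

1000 BRX × 1.4602 = 1460.2 LMN
1460.2 LMN × 5.2335 = 7641.9567 PRZ
7641.9567 PRZ × 0.098924 = 755.9729245908 TRQ
755.9729245908 TRQ × 1.1001 = 831.64581434233908 BRX
Net change: 831.64581434233908 − 1000 = -168.35418565766092 BRX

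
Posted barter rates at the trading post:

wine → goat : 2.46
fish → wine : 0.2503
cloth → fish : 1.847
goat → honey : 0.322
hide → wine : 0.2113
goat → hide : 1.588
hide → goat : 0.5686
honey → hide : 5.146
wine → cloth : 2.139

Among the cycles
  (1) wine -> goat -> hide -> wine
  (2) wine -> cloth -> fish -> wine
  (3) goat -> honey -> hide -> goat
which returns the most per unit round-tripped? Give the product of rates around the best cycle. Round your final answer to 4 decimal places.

0.9889

(1) 2.46 × 1.588 × 0.2113 = 0.82544
(2) 2.139 × 1.847 × 0.2503 = 0.98887
(3) 0.322 × 5.146 × 0.5686 = 0.94218
Highest is cycle (2) at 0.9889 (≤1, no arbitrage).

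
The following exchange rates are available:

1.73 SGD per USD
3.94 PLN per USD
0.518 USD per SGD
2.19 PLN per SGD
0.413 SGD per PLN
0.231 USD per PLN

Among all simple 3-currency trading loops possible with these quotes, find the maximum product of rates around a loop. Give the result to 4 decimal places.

0.8752

USD→SGD→PLN→USD: 1.73 × 2.19 × 0.231 = 0.87519
USD→PLN→SGD→USD: 3.94 × 0.413 × 0.518 = 0.84290
Maximum is USD→SGD→PLN→USD at 0.8752; no arbitrage — every cycle loses value.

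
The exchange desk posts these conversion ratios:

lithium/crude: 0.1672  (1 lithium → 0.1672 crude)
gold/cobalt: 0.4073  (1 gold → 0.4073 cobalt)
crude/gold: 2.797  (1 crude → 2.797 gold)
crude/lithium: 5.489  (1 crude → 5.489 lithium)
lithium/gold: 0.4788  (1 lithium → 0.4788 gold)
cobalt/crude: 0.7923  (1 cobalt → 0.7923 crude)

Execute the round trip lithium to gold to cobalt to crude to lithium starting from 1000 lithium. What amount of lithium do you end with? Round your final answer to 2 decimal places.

848.11

1000 lithium × 0.4788 = 478.8 gold
478.8 gold × 0.4073 = 195.01524 cobalt
195.01524 cobalt × 0.7923 = 154.510574652 crude
154.510574652 crude × 5.489 = 848.108544264828 lithium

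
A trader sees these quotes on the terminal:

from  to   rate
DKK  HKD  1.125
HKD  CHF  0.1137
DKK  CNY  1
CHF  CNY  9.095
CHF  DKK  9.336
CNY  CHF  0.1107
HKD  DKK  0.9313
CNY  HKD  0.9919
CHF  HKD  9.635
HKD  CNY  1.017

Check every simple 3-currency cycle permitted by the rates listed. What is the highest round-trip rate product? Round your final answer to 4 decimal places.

HKD→CHF→DKK→HKD: 0.1137 × 9.336 × 1.125 = 1.19419
CNY→CHF→HKD→CNY: 0.1107 × 9.635 × 1.017 = 1.08473
CNY→CHF→DKK→CNY: 0.1107 × 9.336 × 1 = 1.03350
CNY→HKD→CHF→CNY: 0.9919 × 0.1137 × 9.095 = 1.02573
CNY→HKD→DKK→CNY: 0.9919 × 0.9313 × 1 = 0.92376
Maximum is HKD→CHF→DKK→HKD at 1.1942; arbitrage exists.

1.1942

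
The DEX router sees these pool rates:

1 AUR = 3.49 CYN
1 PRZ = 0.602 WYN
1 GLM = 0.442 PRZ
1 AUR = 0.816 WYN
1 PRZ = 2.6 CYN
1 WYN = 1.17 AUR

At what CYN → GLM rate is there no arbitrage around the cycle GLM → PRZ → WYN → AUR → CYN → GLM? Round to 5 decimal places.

0.92039

Known legs of the cycle: 0.442 × 0.602 × 1.17 × 3.49 = 1.0865007972
For no arbitrage the full-cycle product must be 1, so the missing rate is 1 / 1.0865007972 ≈ 0.9203859.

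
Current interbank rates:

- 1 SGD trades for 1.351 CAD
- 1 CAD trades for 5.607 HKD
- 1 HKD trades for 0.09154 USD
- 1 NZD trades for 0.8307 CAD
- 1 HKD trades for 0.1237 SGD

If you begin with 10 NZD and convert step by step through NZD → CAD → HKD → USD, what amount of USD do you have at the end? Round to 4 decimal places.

10 NZD × 0.8307 = 8.307 CAD
8.307 CAD × 5.607 = 46.577349 HKD
46.577349 HKD × 0.09154 = 4.26369052746 USD

4.2637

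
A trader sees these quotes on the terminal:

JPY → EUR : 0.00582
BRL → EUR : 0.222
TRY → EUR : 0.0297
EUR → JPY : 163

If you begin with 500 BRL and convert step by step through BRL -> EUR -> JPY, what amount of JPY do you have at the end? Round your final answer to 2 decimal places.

500 BRL × 0.222 = 111 EUR
111 EUR × 163 = 18093 JPY

18093.00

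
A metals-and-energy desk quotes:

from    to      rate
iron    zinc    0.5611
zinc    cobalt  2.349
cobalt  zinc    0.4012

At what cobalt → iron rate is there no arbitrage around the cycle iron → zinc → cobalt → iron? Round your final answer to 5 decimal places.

Known legs of the cycle: 0.5611 × 2.349 = 1.3180239
For no arbitrage the full-cycle product must be 1, so the missing rate is 1 / 1.3180239 ≈ 0.7587116.

0.75871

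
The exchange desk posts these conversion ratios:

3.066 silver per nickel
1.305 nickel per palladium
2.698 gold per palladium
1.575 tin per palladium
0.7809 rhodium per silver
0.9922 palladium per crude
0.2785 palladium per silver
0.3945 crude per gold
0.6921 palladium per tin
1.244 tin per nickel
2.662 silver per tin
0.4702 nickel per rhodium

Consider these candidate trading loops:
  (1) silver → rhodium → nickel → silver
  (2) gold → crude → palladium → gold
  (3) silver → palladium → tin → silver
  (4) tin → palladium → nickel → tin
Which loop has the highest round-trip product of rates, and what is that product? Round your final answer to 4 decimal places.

1.1677

(1) 0.7809 × 0.4702 × 3.066 = 1.12577
(2) 0.3945 × 0.9922 × 2.698 = 1.05606
(3) 0.2785 × 1.575 × 2.662 = 1.16765
(4) 0.6921 × 1.305 × 1.244 = 1.12357
Highest is cycle (3) at 1.1677 (>1, arbitrage).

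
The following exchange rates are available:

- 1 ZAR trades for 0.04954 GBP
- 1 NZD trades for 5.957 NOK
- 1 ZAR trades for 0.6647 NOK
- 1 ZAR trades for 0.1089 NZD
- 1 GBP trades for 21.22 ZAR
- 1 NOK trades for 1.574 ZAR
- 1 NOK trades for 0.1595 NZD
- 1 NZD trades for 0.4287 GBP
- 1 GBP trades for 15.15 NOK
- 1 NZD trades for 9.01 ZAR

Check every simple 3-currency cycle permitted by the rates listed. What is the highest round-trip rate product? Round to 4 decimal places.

1.1813

NOK→ZAR→GBP→NOK: 1.574 × 0.04954 × 15.15 = 1.18134
NOK→NZD→GBP→NOK: 0.1595 × 0.4287 × 15.15 = 1.03592
NOK→ZAR→NZD→NOK: 1.574 × 0.1089 × 5.957 = 1.02108
ZAR→NZD→GBP→ZAR: 0.1089 × 0.4287 × 21.22 = 0.99066
NOK→NZD→ZAR→NOK: 0.1595 × 9.01 × 0.6647 = 0.95524
Maximum is NOK→ZAR→GBP→NOK at 1.1813; arbitrage exists.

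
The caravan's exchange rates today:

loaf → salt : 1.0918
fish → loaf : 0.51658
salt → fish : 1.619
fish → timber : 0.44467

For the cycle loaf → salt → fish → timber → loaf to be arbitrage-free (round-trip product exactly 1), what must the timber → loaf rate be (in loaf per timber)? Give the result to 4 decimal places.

Known legs of the cycle: 1.0918 × 1.619 × 0.44467 = 0.786009453014
For no arbitrage the full-cycle product must be 1, so the missing rate is 1 / 0.786009453014 ≈ 1.272249.

1.2722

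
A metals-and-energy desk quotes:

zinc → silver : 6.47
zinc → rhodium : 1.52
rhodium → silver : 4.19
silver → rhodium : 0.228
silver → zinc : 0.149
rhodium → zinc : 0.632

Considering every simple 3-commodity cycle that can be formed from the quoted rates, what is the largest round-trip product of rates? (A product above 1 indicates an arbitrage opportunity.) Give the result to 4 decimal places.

0.9490

rhodium→silver→zinc→rhodium: 4.19 × 0.149 × 1.52 = 0.94895
rhodium→zinc→silver→rhodium: 0.632 × 6.47 × 0.228 = 0.93230
Maximum is rhodium→silver→zinc→rhodium at 0.9490; no arbitrage — every cycle loses value.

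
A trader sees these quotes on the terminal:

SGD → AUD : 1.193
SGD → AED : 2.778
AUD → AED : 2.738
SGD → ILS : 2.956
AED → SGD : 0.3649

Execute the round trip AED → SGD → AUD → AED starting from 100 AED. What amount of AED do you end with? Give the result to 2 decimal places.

119.19

100 AED × 0.3649 = 36.49 SGD
36.49 SGD × 1.193 = 43.53257 AUD
43.53257 AUD × 2.738 = 119.19217666 AED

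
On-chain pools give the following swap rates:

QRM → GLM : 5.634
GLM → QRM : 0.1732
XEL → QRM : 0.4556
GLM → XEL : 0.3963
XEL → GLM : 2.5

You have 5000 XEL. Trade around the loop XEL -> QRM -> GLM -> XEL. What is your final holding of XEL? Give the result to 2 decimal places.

5086.21

5000 XEL × 0.4556 = 2278 QRM
2278 QRM × 5.634 = 12834.252 GLM
12834.252 GLM × 0.3963 = 5086.2140676 XEL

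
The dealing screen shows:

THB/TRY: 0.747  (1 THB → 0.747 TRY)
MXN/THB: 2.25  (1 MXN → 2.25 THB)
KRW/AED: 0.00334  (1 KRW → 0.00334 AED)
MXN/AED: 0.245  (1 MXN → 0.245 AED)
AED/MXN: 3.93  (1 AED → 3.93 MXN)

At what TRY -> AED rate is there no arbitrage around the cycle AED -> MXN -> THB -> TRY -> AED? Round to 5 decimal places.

0.15139

Known legs of the cycle: 3.93 × 2.25 × 0.747 = 6.6053475
For no arbitrage the full-cycle product must be 1, so the missing rate is 1 / 6.6053475 ≈ 0.1513925.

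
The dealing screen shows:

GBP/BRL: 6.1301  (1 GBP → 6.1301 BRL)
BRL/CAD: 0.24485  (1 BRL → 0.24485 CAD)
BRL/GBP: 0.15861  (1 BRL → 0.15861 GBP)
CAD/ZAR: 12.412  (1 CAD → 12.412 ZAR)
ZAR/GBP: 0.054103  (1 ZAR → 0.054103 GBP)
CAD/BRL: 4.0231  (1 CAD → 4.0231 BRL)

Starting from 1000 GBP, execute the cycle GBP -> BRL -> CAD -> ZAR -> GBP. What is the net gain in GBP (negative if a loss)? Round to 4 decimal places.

7.9310

1000 GBP × 6.1301 = 6130.1 BRL
6130.1 BRL × 0.24485 = 1500.954985 CAD
1500.954985 CAD × 12.412 = 18629.85327382 ZAR
18629.85327382 ZAR × 0.054103 = 1007.93095167348346 GBP
Net change: 1007.93095167348346 − 1000 = 7.93095167348346 GBP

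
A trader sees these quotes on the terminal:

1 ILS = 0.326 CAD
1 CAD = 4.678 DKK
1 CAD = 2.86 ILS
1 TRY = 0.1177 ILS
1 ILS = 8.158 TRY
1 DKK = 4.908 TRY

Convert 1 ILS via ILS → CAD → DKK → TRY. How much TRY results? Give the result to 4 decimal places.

7.4848

1 ILS × 0.326 = 0.326 CAD
0.326 CAD × 4.678 = 1.525028 DKK
1.525028 DKK × 4.908 = 7.484837424 TRY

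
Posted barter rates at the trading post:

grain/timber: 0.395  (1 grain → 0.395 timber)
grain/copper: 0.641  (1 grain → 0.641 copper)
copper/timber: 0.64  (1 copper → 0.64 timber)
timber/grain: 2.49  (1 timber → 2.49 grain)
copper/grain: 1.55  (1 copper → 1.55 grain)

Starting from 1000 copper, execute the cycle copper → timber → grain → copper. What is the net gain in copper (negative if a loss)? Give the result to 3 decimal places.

1000 copper × 0.64 = 640 timber
640 timber × 2.49 = 1593.6 grain
1593.6 grain × 0.641 = 1021.4976 copper
Net change: 1021.4976 − 1000 = 21.4976 copper

21.498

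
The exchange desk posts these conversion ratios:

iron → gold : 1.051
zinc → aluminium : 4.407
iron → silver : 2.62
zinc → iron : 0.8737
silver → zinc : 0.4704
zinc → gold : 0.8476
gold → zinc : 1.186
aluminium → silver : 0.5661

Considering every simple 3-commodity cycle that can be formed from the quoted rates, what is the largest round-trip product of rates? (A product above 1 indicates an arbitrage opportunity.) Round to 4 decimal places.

1.1736

zinc→aluminium→silver→zinc: 4.407 × 0.5661 × 0.4704 = 1.17356
iron→gold→zinc→iron: 1.051 × 1.186 × 0.8737 = 1.08905
iron→silver→zinc→iron: 2.62 × 0.4704 × 0.8737 = 1.07679
Maximum is zinc→aluminium→silver→zinc at 1.1736; arbitrage exists.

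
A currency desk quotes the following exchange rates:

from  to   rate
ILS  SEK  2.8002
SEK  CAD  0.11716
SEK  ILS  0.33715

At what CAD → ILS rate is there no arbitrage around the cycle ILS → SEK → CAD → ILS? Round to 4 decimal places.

Known legs of the cycle: 2.8002 × 0.11716 = 0.328071432
For no arbitrage the full-cycle product must be 1, so the missing rate is 1 / 0.328071432 ≈ 3.048117.

3.0481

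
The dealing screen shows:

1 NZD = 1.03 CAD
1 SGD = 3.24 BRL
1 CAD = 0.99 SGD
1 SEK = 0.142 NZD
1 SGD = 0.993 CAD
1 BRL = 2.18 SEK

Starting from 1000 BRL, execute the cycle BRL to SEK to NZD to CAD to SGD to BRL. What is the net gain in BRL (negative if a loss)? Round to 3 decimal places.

22.733

1000 BRL × 2.18 = 2180 SEK
2180 SEK × 0.142 = 309.56 NZD
309.56 NZD × 1.03 = 318.8468 CAD
318.8468 CAD × 0.99 = 315.658332 SGD
315.658332 SGD × 3.24 = 1022.73299568 BRL
Net change: 1022.73299568 − 1000 = 22.73299568 BRL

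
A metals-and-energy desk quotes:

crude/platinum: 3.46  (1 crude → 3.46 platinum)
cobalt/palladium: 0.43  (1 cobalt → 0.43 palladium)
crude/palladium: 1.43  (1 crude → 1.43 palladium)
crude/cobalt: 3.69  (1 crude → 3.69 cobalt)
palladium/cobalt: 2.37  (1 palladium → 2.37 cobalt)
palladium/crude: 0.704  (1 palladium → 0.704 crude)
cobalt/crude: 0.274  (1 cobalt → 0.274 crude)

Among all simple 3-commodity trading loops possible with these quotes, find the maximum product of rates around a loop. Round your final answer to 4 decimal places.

palladium→crude→cobalt→palladium: 0.704 × 3.69 × 0.43 = 1.11704
palladium→cobalt→crude→palladium: 2.37 × 0.274 × 1.43 = 0.92861
Maximum is palladium→crude→cobalt→palladium at 1.1170; arbitrage exists.

1.1170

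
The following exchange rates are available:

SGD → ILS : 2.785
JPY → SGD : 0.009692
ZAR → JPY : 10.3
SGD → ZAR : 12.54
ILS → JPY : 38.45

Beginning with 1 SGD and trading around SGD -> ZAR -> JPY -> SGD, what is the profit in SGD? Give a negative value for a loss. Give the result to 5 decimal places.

0.25184

1 SGD × 12.54 = 12.54 ZAR
12.54 ZAR × 10.3 = 129.162 JPY
129.162 JPY × 0.009692 = 1.251838104 SGD
Net change: 1.251838104 − 1 = 0.251838104 SGD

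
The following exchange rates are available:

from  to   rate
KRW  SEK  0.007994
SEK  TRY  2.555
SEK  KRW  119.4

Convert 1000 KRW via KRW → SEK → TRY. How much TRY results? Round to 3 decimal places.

20.425

1000 KRW × 0.007994 = 7.994 SEK
7.994 SEK × 2.555 = 20.42467 TRY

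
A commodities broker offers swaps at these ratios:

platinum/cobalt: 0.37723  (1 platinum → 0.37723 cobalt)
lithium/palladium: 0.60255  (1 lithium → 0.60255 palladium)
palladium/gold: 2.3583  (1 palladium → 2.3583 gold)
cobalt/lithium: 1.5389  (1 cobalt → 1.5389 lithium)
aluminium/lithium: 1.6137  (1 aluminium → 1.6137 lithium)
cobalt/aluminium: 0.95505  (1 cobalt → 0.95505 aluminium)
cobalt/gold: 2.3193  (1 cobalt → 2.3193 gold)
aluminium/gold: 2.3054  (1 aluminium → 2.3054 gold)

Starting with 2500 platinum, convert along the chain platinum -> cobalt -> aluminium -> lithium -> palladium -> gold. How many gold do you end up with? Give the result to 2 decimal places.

2065.32

2500 platinum × 0.37723 = 943.075 cobalt
943.075 cobalt × 0.95505 = 900.68377875 aluminium
900.68377875 aluminium × 1.6137 = 1453.433413768875 lithium
1453.433413768875 lithium × 0.60255 = 875.76630346643563125 palladium
875.76630346643563125 palladium × 2.3583 = 2065.319673464895149176875 gold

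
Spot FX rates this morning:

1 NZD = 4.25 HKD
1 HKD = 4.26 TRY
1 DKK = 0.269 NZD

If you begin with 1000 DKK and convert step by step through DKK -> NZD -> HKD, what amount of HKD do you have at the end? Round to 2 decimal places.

1000 DKK × 0.269 = 269 NZD
269 NZD × 4.25 = 1143.25 HKD

1143.25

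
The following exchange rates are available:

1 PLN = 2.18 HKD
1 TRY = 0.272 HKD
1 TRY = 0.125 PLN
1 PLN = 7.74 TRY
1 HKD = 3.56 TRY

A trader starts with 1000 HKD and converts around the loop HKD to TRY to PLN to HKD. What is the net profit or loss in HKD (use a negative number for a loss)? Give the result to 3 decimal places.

-29.900

1000 HKD × 3.56 = 3560 TRY
3560 TRY × 0.125 = 445 PLN
445 PLN × 2.18 = 970.1 HKD
Net change: 970.1 − 1000 = -29.9 HKD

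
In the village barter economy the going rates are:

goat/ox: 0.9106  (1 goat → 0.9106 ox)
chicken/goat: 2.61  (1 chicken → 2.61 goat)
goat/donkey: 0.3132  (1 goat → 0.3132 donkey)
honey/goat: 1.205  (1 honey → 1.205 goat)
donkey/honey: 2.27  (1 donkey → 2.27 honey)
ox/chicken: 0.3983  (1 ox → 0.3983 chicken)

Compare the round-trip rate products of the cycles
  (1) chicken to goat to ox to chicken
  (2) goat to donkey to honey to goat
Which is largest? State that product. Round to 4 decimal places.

0.9466

(1) 2.61 × 0.9106 × 0.3983 = 0.94663
(2) 0.3132 × 2.27 × 1.205 = 0.85671
Highest is cycle (1) at 0.9466 (≤1, no arbitrage).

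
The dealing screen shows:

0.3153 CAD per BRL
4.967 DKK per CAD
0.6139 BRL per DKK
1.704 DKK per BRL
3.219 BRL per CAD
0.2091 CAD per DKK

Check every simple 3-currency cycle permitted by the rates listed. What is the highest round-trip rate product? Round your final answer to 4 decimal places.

BRL→DKK→CAD→BRL: 1.704 × 0.2091 × 3.219 = 1.14695
BRL→CAD→DKK→BRL: 0.3153 × 4.967 × 0.6139 = 0.96143
Maximum is BRL→DKK→CAD→BRL at 1.1470; arbitrage exists.

1.1470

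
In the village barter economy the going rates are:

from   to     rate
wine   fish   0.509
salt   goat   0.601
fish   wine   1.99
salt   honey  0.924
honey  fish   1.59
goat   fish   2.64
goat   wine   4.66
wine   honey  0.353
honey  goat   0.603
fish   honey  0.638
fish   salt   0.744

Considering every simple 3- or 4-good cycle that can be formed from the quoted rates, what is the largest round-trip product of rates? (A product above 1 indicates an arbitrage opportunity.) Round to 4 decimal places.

1.1805

salt→goat→fish→salt: 0.601 × 2.64 × 0.744 = 1.18046
wine→honey→goat→fish→wine: 0.353 × 0.603 × 2.64 × 1.99 = 1.11828
wine→honey→fish→wine: 0.353 × 1.59 × 1.99 = 1.11693
honey→goat→fish→salt→honey: 0.603 × 2.64 × 0.744 × 0.924 = 1.09437
honey→fish→salt→honey: 1.59 × 0.744 × 0.924 = 1.09306
wine→fish→salt→goat→wine: 0.509 × 0.744 × 0.601 × 4.66 = 1.06060
honey→goat→fish→honey: 0.603 × 2.64 × 0.638 = 1.01564
wine→honey→goat→wine: 0.353 × 0.603 × 4.66 = 0.99192
wine→fish→honey→goat→wine: 0.509 × 0.638 × 0.603 × 4.66 = 0.91252
Maximum is salt→goat→fish→salt at 1.1805; arbitrage exists.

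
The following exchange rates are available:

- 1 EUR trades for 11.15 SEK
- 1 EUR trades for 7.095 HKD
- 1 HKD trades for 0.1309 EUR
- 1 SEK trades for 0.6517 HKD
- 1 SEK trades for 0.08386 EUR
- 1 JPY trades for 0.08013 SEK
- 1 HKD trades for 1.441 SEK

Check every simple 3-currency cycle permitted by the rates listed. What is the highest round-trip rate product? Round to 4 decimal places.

HKD→EUR→SEK→HKD: 0.1309 × 11.15 × 0.6517 = 0.95118
HKD→SEK→EUR→HKD: 1.441 × 0.08386 × 7.095 = 0.85738
Maximum is HKD→EUR→SEK→HKD at 0.9512; no arbitrage — every cycle loses value.

0.9512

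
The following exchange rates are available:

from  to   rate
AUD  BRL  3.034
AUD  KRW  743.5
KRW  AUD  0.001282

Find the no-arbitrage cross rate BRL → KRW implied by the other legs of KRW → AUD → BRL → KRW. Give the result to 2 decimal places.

257.10

Known legs of the cycle: 0.001282 × 3.034 = 0.003889588
For no arbitrage the full-cycle product must be 1, so the missing rate is 1 / 0.003889588 ≈ 257.0966.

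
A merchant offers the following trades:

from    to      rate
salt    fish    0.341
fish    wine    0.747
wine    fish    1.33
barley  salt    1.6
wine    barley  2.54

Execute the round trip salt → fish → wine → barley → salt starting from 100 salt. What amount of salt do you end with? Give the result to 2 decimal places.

103.52

100 salt × 0.341 = 34.1 fish
34.1 fish × 0.747 = 25.4727 wine
25.4727 wine × 2.54 = 64.700658 barley
64.700658 barley × 1.6 = 103.5210528 salt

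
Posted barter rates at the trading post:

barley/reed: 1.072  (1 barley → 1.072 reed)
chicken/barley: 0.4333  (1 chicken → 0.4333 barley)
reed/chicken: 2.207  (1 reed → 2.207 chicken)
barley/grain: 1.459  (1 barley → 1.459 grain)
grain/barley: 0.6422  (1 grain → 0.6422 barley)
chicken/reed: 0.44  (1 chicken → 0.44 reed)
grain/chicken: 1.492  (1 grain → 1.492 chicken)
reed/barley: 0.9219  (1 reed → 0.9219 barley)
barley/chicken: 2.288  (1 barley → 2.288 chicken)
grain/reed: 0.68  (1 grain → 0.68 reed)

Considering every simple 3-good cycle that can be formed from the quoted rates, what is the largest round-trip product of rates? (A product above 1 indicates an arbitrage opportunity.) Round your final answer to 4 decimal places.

chicken→barley→reed→chicken: 0.4333 × 1.072 × 2.207 = 1.02515
chicken→barley→grain→chicken: 0.4333 × 1.459 × 1.492 = 0.94322
chicken→reed→barley→chicken: 0.44 × 0.9219 × 2.288 = 0.92810
grain→reed→barley→grain: 0.68 × 0.9219 × 1.459 = 0.91464
Maximum is chicken→barley→reed→chicken at 1.0251; arbitrage exists.

1.0251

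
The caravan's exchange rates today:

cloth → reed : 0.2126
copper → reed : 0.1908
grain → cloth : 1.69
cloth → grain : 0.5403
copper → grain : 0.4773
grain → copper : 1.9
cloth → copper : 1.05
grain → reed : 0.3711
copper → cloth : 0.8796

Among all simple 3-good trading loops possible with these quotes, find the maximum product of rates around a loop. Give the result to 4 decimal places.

copper→cloth→grain→copper: 0.8796 × 0.5403 × 1.9 = 0.90297
copper→grain→cloth→copper: 0.4773 × 1.69 × 1.05 = 0.84697
Maximum is copper→cloth→grain→copper at 0.9030; no arbitrage — every cycle loses value.

0.9030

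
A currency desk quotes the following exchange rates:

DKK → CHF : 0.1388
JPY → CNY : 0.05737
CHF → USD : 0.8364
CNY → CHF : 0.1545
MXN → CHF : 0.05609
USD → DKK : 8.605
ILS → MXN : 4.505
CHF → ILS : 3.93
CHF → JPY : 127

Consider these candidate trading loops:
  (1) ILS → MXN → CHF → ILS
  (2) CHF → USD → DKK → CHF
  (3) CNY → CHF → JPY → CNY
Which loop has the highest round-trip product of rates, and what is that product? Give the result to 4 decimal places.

(1) 4.505 × 0.05609 × 3.93 = 0.99305
(2) 0.8364 × 8.605 × 0.1388 = 0.99897
(3) 0.1545 × 127 × 0.05737 = 1.12569
Highest is cycle (3) at 1.1257 (>1, arbitrage).

1.1257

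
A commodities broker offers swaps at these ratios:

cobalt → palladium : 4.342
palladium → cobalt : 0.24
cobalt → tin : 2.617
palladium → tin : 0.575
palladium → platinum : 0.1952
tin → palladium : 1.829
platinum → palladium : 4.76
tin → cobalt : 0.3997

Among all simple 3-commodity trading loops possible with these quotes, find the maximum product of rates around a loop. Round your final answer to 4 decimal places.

1.1488

palladium→cobalt→tin→palladium: 0.24 × 2.617 × 1.829 = 1.14876
palladium→tin→cobalt→palladium: 0.575 × 0.3997 × 4.342 = 0.99791
Maximum is palladium→cobalt→tin→palladium at 1.1488; arbitrage exists.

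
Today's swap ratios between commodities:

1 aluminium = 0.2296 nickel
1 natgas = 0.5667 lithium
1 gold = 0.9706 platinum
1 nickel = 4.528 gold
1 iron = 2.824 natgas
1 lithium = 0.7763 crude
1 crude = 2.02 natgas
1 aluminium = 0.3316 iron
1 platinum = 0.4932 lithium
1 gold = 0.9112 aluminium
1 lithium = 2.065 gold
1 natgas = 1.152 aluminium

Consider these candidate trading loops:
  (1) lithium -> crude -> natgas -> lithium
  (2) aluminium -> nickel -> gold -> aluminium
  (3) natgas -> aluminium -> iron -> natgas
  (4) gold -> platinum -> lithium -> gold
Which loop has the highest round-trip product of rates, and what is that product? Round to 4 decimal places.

(1) 0.7763 × 2.02 × 0.5667 = 0.88866
(2) 0.2296 × 4.528 × 0.9112 = 0.94731
(3) 1.152 × 0.3316 × 2.824 = 1.07878
(4) 0.9706 × 0.4932 × 2.065 = 0.98852
Highest is cycle (3) at 1.0788 (>1, arbitrage).

1.0788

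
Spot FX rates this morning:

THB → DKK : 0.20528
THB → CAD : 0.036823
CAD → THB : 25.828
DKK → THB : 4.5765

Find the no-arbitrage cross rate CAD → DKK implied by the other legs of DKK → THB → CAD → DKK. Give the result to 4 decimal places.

Known legs of the cycle: 4.5765 × 0.036823 = 0.1685204595
For no arbitrage the full-cycle product must be 1, so the missing rate is 1 / 0.1685204595 ≈ 5.933998.

5.9340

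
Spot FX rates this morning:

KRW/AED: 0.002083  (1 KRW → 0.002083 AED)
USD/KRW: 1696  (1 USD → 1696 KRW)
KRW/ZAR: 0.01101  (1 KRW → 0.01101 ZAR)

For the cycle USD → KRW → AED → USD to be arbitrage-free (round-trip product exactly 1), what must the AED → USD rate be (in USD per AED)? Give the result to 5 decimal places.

Known legs of the cycle: 1696 × 0.002083 = 3.532768
For no arbitrage the full-cycle product must be 1, so the missing rate is 1 / 3.532768 ≈ 0.2830642.

0.28306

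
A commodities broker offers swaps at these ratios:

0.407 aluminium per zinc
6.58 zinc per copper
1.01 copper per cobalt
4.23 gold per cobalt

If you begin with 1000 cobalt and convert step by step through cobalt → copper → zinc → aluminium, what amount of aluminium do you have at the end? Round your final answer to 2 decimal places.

2704.84

1000 cobalt × 1.01 = 1010 copper
1010 copper × 6.58 = 6645.8 zinc
6645.8 zinc × 0.407 = 2704.8406 aluminium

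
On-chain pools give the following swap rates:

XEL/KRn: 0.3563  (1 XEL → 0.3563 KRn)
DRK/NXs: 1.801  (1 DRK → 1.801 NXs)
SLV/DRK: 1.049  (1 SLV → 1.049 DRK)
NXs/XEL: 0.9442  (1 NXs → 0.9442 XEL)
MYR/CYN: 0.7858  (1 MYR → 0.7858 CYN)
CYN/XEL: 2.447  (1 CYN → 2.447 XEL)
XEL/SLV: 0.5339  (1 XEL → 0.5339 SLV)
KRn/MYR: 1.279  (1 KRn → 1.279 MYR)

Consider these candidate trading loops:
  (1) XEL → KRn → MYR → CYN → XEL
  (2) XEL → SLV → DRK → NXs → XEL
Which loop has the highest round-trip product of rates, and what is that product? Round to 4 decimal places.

0.9524

(1) 0.3563 × 1.279 × 0.7858 × 2.447 = 0.87626
(2) 0.5339 × 1.049 × 1.801 × 0.9442 = 0.95239
Highest is cycle (2) at 0.9524 (≤1, no arbitrage).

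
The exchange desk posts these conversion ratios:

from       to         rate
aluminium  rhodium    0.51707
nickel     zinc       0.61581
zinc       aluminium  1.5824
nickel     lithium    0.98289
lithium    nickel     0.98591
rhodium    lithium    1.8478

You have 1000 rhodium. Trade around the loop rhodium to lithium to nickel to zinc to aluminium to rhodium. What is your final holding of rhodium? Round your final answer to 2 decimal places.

1000 rhodium × 1.8478 = 1847.8 lithium
1847.8 lithium × 0.98591 = 1821.764498 nickel
1821.764498 nickel × 0.61581 = 1121.86079551338 zinc
1121.86079551338 zinc × 1.5824 = 1775.232522820372512 aluminium
1775.232522820372512 aluminium × 0.51707 = 917.91948057473001477984 rhodium

917.92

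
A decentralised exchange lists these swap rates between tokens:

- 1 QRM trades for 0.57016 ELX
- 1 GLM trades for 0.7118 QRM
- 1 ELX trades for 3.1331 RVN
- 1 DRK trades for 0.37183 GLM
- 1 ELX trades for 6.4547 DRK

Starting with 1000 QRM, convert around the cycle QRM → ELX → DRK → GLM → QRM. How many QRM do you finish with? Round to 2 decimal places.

1000 QRM × 0.57016 = 570.16 ELX
570.16 ELX × 6.4547 = 3680.211752 DRK
3680.211752 DRK × 0.37183 = 1368.41313574616 GLM
1368.41313574616 GLM × 0.7118 = 974.036470024116688 QRM

974.04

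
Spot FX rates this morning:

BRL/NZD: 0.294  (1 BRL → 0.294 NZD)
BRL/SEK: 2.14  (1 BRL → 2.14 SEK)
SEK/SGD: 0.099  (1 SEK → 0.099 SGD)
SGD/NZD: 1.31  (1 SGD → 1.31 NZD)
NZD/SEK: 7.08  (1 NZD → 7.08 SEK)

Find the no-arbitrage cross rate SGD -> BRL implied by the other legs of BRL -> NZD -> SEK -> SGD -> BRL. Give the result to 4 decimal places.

4.8527

Known legs of the cycle: 0.294 × 7.08 × 0.099 = 0.20607048
For no arbitrage the full-cycle product must be 1, so the missing rate is 1 / 0.20607048 ≈ 4.852709.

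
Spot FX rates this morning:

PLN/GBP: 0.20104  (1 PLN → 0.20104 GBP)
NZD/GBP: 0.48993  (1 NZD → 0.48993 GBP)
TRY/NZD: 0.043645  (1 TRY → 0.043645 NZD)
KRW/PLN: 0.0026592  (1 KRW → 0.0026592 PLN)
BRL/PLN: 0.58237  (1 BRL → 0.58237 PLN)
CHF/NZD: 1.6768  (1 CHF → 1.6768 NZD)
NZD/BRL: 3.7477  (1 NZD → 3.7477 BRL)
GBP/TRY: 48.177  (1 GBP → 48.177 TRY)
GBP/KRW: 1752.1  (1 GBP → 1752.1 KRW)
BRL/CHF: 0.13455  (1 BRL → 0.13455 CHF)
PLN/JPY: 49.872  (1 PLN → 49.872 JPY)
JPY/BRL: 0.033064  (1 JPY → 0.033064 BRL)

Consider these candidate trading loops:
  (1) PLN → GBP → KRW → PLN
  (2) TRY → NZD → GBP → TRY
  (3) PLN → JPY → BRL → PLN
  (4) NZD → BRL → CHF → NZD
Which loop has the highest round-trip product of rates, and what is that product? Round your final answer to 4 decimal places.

(1) 0.20104 × 1752.1 × 0.0026592 = 0.93668
(2) 0.043645 × 0.48993 × 48.177 = 1.03017
(3) 49.872 × 0.033064 × 0.58237 = 0.96031
(4) 3.7477 × 0.13455 × 1.6768 = 0.84553
Highest is cycle (2) at 1.0302 (>1, arbitrage).

1.0302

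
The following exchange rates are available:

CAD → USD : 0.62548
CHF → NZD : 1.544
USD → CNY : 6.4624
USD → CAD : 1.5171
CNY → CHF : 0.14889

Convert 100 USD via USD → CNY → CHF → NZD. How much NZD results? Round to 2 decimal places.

148.56

100 USD × 6.4624 = 646.24 CNY
646.24 CNY × 0.14889 = 96.2186736 CHF
96.2186736 CHF × 1.544 = 148.5616320384 NZD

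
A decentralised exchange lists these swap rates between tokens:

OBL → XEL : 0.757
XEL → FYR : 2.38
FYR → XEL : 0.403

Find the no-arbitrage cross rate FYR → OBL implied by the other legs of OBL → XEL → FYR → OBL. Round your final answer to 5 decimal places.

Known legs of the cycle: 0.757 × 2.38 = 1.80166
For no arbitrage the full-cycle product must be 1, so the missing rate is 1 / 1.80166 ≈ 0.5550437.

0.55504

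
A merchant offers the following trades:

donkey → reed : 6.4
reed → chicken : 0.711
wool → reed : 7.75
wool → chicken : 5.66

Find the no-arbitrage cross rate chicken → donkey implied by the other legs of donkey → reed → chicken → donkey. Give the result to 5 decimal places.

0.21976

Known legs of the cycle: 6.4 × 0.711 = 4.5504
For no arbitrage the full-cycle product must be 1, so the missing rate is 1 / 4.5504 ≈ 0.2197609.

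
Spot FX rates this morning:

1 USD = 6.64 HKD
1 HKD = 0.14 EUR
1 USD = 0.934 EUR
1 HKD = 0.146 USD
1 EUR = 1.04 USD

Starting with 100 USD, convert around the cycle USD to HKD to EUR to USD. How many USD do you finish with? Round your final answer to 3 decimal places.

100 USD × 6.64 = 664 HKD
664 HKD × 0.14 = 92.96 EUR
92.96 EUR × 1.04 = 96.6784 USD

96.678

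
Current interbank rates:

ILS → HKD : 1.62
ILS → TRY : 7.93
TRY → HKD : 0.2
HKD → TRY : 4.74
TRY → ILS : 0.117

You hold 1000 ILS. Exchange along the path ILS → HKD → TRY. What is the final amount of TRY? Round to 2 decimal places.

1000 ILS × 1.62 = 1620 HKD
1620 HKD × 4.74 = 7678.8 TRY

7678.80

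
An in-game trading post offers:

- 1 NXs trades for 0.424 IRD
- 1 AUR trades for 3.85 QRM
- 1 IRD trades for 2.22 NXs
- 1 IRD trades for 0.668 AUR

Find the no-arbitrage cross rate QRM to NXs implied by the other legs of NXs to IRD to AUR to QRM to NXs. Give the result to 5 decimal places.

0.91706

Known legs of the cycle: 0.424 × 0.668 × 3.85 = 1.0904432
For no arbitrage the full-cycle product must be 1, so the missing rate is 1 / 1.0904432 ≈ 0.9170583.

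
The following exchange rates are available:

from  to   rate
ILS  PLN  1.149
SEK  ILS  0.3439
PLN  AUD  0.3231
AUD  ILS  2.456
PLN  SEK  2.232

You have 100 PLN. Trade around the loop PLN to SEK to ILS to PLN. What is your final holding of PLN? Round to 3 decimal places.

88.195

100 PLN × 2.232 = 223.2 SEK
223.2 SEK × 0.3439 = 76.75848 ILS
76.75848 ILS × 1.149 = 88.19549352 PLN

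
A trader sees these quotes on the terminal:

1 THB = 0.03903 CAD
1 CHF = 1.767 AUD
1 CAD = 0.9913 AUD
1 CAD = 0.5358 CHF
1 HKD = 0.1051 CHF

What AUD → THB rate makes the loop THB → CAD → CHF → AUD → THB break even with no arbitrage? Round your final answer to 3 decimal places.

27.062

Known legs of the cycle: 0.03903 × 0.5358 × 1.767 = 0.036951988158
For no arbitrage the full-cycle product must be 1, so the missing rate is 1 / 0.036951988158 ≈ 27.06214.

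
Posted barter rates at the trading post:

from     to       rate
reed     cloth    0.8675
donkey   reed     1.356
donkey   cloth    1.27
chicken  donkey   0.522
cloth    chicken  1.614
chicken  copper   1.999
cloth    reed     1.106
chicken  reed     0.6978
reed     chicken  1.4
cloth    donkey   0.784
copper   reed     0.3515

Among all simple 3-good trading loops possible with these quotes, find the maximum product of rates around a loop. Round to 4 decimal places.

1.0700

chicken→donkey→cloth→chicken: 0.522 × 1.27 × 1.614 = 1.06999
chicken→donkey→reed→chicken: 0.522 × 1.356 × 1.4 = 0.99096
chicken→copper→reed→chicken: 1.999 × 0.3515 × 1.4 = 0.98371
chicken→reed→cloth→chicken: 0.6978 × 0.8675 × 1.614 = 0.97702
cloth→donkey→reed→cloth: 0.784 × 1.356 × 0.8675 = 0.92224
Maximum is chicken→donkey→cloth→chicken at 1.0700; arbitrage exists.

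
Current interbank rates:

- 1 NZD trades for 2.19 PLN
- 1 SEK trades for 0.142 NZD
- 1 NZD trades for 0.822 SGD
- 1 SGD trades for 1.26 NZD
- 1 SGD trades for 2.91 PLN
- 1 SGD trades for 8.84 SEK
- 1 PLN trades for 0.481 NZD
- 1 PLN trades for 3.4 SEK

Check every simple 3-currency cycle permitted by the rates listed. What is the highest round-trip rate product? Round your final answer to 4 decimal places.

SGD→PLN→NZD→SGD: 2.91 × 0.481 × 0.822 = 1.15056
SEK→NZD→PLN→SEK: 0.142 × 2.19 × 3.4 = 1.05733
SGD→SEK→NZD→SGD: 8.84 × 0.142 × 0.822 = 1.03184
Maximum is SGD→PLN→NZD→SGD at 1.1506; arbitrage exists.

1.1506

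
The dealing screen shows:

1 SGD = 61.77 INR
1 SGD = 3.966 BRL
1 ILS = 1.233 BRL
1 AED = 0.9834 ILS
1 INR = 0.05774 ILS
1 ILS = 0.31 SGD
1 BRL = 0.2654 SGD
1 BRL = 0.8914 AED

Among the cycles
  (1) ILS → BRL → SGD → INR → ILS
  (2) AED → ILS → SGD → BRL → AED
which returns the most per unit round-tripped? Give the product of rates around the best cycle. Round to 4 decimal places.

(1) 1.233 × 0.2654 × 61.77 × 0.05774 = 1.16713
(2) 0.9834 × 0.31 × 3.966 × 0.8914 = 1.07775
Highest is cycle (1) at 1.1671 (>1, arbitrage).

1.1671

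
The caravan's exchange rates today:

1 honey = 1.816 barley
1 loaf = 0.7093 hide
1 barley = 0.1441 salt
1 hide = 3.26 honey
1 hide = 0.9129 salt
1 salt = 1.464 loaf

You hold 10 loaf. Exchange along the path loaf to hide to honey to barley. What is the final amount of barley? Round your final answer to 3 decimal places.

41.992

10 loaf × 0.7093 = 7.093 hide
7.093 hide × 3.26 = 23.12318 honey
23.12318 honey × 1.816 = 41.99169488 barley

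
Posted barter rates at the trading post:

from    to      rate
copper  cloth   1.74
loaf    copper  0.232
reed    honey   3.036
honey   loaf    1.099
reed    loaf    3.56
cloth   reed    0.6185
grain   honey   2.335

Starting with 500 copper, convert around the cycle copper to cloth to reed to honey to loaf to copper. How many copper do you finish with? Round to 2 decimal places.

500 copper × 1.74 = 870 cloth
870 cloth × 0.6185 = 538.095 reed
538.095 reed × 3.036 = 1633.65642 honey
1633.65642 honey × 1.099 = 1795.38840558 loaf
1795.38840558 loaf × 0.232 = 416.53011009456 copper

416.53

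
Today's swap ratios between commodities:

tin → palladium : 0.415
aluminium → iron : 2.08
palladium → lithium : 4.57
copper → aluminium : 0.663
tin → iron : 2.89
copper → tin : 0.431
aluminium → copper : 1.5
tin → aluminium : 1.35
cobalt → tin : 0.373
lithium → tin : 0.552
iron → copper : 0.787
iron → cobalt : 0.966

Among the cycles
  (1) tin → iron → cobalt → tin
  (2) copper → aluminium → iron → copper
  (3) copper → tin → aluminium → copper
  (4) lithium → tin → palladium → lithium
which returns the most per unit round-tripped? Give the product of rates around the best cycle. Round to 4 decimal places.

1.0853

(1) 2.89 × 0.966 × 0.373 = 1.04132
(2) 0.663 × 2.08 × 0.787 = 1.08530
(3) 0.431 × 1.35 × 1.5 = 0.87278
(4) 0.552 × 0.415 × 4.57 = 1.04690
Highest is cycle (2) at 1.0853 (>1, arbitrage).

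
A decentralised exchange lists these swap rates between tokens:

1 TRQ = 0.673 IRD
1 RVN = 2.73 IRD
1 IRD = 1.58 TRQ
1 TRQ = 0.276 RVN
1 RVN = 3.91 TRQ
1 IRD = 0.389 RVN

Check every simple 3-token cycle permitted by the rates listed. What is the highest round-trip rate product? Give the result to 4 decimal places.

1.1905

RVN→IRD→TRQ→RVN: 2.73 × 1.58 × 0.276 = 1.19050
RVN→TRQ→IRD→RVN: 3.91 × 0.673 × 0.389 = 1.02363
Maximum is RVN→IRD→TRQ→RVN at 1.1905; arbitrage exists.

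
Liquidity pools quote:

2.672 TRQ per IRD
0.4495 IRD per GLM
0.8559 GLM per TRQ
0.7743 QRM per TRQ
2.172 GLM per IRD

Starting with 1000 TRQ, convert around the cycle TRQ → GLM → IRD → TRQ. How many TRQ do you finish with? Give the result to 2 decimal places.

1027.99

1000 TRQ × 0.8559 = 855.9 GLM
855.9 GLM × 0.4495 = 384.72705 IRD
384.72705 IRD × 2.672 = 1027.9906776 TRQ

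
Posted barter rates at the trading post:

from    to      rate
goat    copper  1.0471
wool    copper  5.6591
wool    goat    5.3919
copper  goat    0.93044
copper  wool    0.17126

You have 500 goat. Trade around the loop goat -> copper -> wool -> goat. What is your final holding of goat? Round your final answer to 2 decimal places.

500 goat × 1.0471 = 523.55 copper
523.55 copper × 0.17126 = 89.663173 wool
89.663173 wool × 5.3919 = 483.4548624987 goat

483.45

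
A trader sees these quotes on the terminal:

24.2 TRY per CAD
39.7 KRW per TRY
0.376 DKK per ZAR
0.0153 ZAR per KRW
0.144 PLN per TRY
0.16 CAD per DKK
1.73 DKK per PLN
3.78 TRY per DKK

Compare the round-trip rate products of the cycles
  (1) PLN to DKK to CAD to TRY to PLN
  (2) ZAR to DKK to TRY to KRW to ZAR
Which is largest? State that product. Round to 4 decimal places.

(1) 1.73 × 0.16 × 24.2 × 0.144 = 0.96459
(2) 0.376 × 3.78 × 39.7 × 0.0153 = 0.86330
Highest is cycle (1) at 0.9646 (≤1, no arbitrage).

0.9646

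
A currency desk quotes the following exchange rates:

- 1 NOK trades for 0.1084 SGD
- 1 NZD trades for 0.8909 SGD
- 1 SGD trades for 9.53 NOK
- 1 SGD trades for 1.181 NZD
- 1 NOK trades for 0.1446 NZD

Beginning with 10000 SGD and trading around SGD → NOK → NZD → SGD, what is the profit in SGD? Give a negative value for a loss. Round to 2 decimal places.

10000 SGD × 9.53 = 95300 NOK
95300 NOK × 0.1446 = 13780.38 NZD
13780.38 NZD × 0.8909 = 12276.940542 SGD
Net change: 12276.940542 − 10000 = 2276.940542 SGD

2276.94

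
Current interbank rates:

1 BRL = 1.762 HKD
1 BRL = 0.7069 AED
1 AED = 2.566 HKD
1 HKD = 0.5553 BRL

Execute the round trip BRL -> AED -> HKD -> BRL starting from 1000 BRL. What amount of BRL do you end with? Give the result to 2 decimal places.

1000 BRL × 0.7069 = 706.9 AED
706.9 AED × 2.566 = 1813.9054 HKD
1813.9054 HKD × 0.5553 = 1007.26166862 BRL

1007.26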